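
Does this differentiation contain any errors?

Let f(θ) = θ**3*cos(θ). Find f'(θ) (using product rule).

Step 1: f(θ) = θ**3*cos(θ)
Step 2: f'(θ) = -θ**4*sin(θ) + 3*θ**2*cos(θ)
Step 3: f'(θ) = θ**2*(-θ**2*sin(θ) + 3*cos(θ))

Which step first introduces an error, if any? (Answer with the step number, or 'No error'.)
Step 2

Step 2 is incorrect due to a wrong exponent.
The step shows: -θ**4*sin(θ) + 3*θ**2*cos(θ)
The correct value should be: -θ**3*sin(θ) + 3*θ**2*cos(θ)

Explanation: The exponent 3 on θ was incorrectly written as 4: the term -θ**3*sin(θ) was incorrectly written as -θ**4*sin(θ)
The later steps are derived from this incorrect expression, so the error originates in Step 2.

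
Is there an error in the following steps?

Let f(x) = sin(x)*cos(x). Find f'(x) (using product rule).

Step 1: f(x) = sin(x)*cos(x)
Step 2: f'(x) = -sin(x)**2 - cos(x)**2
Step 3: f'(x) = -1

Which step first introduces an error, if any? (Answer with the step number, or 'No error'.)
Step 2

Step 2 is incorrect due to a sign flip.
The step shows: -sin(x)**2 - cos(x)**2
The correct value should be: -sin(x)**2 + cos(x)**2

Explanation: The sign of one term was flipped: the term cos(x)**2 was incorrectly written as -cos(x)**2
The later steps are derived from this incorrect expression, so the error originates in Step 2.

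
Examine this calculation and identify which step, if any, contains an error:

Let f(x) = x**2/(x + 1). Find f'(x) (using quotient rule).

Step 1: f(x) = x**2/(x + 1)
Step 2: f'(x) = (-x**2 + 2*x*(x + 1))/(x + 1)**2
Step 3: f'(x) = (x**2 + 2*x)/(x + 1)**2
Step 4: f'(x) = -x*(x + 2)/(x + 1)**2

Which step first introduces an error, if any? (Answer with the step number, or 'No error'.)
Step 4

Step 4 is incorrect due to a sign flip.
The step shows: -x*(x + 2)/(x + 1)**2
The correct value should be: x*(x + 2)/(x + 1)**2

Explanation: The sign of the whole expression was flipped: the term x*(x + 2)/(x + 1)**2 was incorrectly written as -x*(x + 2)/(x + 1)**2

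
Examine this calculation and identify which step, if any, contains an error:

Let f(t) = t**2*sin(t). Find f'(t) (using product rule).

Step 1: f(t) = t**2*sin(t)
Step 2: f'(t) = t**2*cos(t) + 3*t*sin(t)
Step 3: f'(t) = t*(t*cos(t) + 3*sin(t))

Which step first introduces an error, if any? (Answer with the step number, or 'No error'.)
Step 2

Step 2 is incorrect due to a wrong coefficient.
The step shows: t**2*cos(t) + 3*t*sin(t)
The correct value should be: t**2*cos(t) + 2*t*sin(t)

Explanation: The coefficient 2 was incorrectly written as 3: the term 2*t*sin(t) was incorrectly written as 3*t*sin(t)
The later steps are derived from this incorrect expression, so the error originates in Step 2.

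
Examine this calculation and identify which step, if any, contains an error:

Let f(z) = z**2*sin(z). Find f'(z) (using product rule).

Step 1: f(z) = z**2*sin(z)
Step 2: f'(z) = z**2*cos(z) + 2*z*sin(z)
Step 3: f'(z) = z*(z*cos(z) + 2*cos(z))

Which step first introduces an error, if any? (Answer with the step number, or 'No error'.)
Step 3

Step 3 is incorrect due to a wrong trig function.
The step shows: z*(z*cos(z) + 2*cos(z))
The correct value should be: z*(z*cos(z) + 2*sin(z))

Explanation: sin(z) was incorrectly written as cos(z): the term z*(z*cos(z) + 2*sin(z)) was incorrectly written as z*(z*cos(z) + 2*cos(z))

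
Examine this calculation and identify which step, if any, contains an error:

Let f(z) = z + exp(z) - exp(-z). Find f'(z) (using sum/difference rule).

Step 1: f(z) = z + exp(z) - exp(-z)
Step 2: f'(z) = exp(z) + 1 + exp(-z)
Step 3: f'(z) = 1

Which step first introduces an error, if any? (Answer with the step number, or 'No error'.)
Step 3

Step 3 is incorrect due to a dropped term.
The step shows: 1
The correct value should be: 2*cosh(z) + 1

Explanation: A term was dropped: the term 2*cosh(z) was incorrectly omitted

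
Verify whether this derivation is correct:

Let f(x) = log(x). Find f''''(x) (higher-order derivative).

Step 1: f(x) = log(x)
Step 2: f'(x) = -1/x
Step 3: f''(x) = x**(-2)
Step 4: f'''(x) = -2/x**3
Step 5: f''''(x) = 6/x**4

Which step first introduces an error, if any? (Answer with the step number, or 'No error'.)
Step 2

Step 2 is incorrect due to a sign flip.
The step shows: -1/x
The correct value should be: 1/x

Explanation: The sign of the whole expression was flipped: the term 1/x was incorrectly written as -1/x
The later steps are derived from this incorrect expression, so the error originates in Step 2.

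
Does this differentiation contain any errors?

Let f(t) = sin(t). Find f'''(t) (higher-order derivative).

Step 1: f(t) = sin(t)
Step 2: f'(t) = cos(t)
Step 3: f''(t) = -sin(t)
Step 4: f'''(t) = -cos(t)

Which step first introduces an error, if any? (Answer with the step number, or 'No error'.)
No error

All steps in this derivation are correct.
The final answer f'''(t) = -cos(t) is valid.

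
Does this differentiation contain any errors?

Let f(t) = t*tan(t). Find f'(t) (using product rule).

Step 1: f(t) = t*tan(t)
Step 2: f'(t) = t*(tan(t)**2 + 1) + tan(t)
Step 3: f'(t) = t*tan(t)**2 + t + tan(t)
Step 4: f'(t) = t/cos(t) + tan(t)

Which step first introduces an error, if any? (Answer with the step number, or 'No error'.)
Step 4

Step 4 is incorrect due to a wrong exponent.
The step shows: t/cos(t) + tan(t)
The correct value should be: t/cos(t)**2 + tan(t)

Explanation: The exponent -2 on cos(t) was incorrectly written as -1: the term t/cos(t)**2 was incorrectly written as t/cos(t)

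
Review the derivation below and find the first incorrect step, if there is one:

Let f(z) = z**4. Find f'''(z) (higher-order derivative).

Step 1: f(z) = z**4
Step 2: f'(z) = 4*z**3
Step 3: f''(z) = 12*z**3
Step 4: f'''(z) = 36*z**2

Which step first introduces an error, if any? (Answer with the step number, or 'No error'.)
Step 3

Step 3 is incorrect due to a wrong exponent.
The step shows: 12*z**3
The correct value should be: 12*z**2

Explanation: The exponent 2 on z was incorrectly written as 3: the term 12*z**2 was incorrectly written as 12*z**3
The later steps are derived from this incorrect expression, so the error originates in Step 3.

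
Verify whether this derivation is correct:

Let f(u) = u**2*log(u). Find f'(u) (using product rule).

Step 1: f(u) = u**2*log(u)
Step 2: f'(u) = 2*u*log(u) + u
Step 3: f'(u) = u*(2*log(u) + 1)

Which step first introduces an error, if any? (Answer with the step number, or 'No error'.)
No error

All steps in this derivation are correct.
The final answer f'(u) = u*(2*log(u) + 1) is valid.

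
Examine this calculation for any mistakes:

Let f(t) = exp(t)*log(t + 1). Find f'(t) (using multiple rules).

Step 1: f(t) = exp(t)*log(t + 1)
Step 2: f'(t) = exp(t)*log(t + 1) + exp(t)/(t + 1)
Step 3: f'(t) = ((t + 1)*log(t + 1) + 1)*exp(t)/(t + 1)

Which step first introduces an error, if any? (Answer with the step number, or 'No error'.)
No error

All steps in this derivation are correct.
The final answer f'(t) = ((t + 1)*log(t + 1) + 1)*exp(t)/(t + 1) is valid.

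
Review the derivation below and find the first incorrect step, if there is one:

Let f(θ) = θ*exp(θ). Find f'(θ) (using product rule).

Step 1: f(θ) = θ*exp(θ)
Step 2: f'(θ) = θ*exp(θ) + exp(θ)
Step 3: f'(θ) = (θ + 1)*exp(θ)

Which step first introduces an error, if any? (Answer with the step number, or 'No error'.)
No error

All steps in this derivation are correct.
The final answer f'(θ) = (θ + 1)*exp(θ) is valid.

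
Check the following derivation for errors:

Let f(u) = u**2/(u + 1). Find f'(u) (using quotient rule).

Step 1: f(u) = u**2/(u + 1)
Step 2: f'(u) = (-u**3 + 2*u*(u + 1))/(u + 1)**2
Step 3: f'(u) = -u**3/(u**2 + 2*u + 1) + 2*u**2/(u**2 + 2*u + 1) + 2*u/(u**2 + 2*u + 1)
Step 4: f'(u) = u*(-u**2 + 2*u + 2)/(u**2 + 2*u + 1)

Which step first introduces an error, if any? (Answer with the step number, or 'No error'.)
Step 2

Step 2 is incorrect due to a wrong exponent.
The step shows: (-u**3 + 2*u*(u + 1))/(u + 1)**2
The correct value should be: (-u**2 + 2*u*(u + 1))/(u + 1)**2

Explanation: The exponent 2 on u was incorrectly written as 3: the term (-u**2 + 2*u*(u + 1))/(u + 1)**2 was incorrectly written as (-u**3 + 2*u*(u + 1))/(u + 1)**2
The later steps are derived from this incorrect expression, so the error originates in Step 2.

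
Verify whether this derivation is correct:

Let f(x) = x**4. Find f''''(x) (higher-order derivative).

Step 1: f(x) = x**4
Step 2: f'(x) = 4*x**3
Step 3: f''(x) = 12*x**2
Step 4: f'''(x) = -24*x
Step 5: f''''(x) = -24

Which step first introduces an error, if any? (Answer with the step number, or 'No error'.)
Step 4

Step 4 is incorrect due to a sign flip.
The step shows: -24*x
The correct value should be: 24*x

Explanation: The sign of the whole expression was flipped: the term 24*x was incorrectly written as -24*x
The later steps are derived from this incorrect expression, so the error originates in Step 4.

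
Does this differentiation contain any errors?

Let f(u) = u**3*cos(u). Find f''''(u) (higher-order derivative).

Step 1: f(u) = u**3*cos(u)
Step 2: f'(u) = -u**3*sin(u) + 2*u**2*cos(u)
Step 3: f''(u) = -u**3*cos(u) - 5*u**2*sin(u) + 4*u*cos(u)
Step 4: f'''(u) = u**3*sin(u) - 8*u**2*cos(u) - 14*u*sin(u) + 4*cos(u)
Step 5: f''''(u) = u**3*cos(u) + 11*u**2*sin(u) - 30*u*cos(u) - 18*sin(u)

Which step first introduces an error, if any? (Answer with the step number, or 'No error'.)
Step 2

Step 2 is incorrect due to a wrong coefficient.
The step shows: -u**3*sin(u) + 2*u**2*cos(u)
The correct value should be: -u**3*sin(u) + 3*u**2*cos(u)

Explanation: The coefficient 3 was incorrectly written as 2: the term 3*u**2*cos(u) was incorrectly written as 2*u**2*cos(u)
The later steps are derived from this incorrect expression, so the error originates in Step 2.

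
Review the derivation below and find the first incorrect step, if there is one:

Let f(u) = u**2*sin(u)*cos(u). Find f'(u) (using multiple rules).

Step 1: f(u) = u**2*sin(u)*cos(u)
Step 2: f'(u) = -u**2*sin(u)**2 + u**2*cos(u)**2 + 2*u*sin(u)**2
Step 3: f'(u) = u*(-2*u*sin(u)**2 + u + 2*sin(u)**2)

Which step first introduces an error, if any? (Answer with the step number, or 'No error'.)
Step 2

Step 2 is incorrect due to a wrong trig function.
The step shows: -u**2*sin(u)**2 + u**2*cos(u)**2 + 2*u*sin(u)**2
The correct value should be: -u**2*sin(u)**2 + u**2*cos(u)**2 + 2*u*sin(u)*cos(u)

Explanation: cos(u) was incorrectly written as sin(u): the term 2*u*sin(u)*cos(u) was incorrectly written as 2*u*sin(u)**2
The later steps are derived from this incorrect expression, so the error originates in Step 2.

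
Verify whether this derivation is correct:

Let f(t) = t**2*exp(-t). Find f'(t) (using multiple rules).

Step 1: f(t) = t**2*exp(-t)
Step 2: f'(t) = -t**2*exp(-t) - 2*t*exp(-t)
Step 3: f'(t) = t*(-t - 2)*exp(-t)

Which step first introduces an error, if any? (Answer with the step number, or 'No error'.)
Step 2

Step 2 is incorrect due to a sign flip.
The step shows: -t**2*exp(-t) - 2*t*exp(-t)
The correct value should be: -t**2*exp(-t) + 2*t*exp(-t)

Explanation: The sign of one term was flipped: the term 2*t*exp(-t) was incorrectly written as -2*t*exp(-t)
The later steps are derived from this incorrect expression, so the error originates in Step 2.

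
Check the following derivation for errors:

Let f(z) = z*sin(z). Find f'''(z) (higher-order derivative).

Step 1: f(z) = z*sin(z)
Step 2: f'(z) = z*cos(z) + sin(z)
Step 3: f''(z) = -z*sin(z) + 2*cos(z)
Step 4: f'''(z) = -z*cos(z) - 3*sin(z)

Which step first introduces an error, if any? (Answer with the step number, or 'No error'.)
No error

All steps in this derivation are correct.
The final answer f'''(z) = -z*cos(z) - 3*sin(z) is valid.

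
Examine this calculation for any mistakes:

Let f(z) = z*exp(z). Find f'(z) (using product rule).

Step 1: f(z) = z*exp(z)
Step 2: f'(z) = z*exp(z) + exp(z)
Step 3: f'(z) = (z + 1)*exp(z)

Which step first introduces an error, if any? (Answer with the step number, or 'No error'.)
No error

All steps in this derivation are correct.
The final answer f'(z) = (z + 1)*exp(z) is valid.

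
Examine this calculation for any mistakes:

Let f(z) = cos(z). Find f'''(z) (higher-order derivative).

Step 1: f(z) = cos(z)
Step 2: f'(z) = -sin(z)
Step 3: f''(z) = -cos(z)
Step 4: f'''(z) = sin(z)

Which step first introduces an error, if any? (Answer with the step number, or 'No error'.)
No error

All steps in this derivation are correct.
The final answer f'''(z) = sin(z) is valid.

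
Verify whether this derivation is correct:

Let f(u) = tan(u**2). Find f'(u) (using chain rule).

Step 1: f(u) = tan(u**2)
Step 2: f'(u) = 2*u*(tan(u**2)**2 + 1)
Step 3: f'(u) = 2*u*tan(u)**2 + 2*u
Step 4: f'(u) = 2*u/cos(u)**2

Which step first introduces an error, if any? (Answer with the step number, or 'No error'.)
Step 3

Step 3 is incorrect due to a wrong exponent.
The step shows: 2*u*tan(u)**2 + 2*u
The correct value should be: 2*u*tan(u**2)**2 + 2*u

Explanation: The exponent 2 on u was incorrectly written as 1: the term 2*u*tan(u**2)**2 was incorrectly written as 2*u*tan(u)**2
The later steps are derived from this incorrect expression, so the error originates in Step 3.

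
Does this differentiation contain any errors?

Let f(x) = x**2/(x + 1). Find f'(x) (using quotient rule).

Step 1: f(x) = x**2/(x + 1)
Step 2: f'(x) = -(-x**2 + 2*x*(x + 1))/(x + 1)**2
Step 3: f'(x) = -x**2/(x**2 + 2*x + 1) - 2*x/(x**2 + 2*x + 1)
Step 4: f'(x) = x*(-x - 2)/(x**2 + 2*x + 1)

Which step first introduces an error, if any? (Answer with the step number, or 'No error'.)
Step 2

Step 2 is incorrect due to a sign flip.
The step shows: -(-x**2 + 2*x*(x + 1))/(x + 1)**2
The correct value should be: (-x**2 + 2*x*(x + 1))/(x + 1)**2

Explanation: The sign of the whole expression was flipped: the term (-x**2 + 2*x*(x + 1))/(x + 1)**2 was incorrectly written as -(-x**2 + 2*x*(x + 1))/(x + 1)**2
The later steps are derived from this incorrect expression, so the error originates in Step 2.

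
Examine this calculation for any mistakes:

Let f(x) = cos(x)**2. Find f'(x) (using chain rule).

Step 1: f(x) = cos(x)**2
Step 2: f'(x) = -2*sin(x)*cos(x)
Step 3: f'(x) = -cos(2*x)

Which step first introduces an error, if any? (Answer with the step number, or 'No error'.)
Step 3

Step 3 is incorrect due to a wrong trig function.
The step shows: -cos(2*x)
The correct value should be: -sin(2*x)

Explanation: sin(2*x) was incorrectly written as cos(2*x): the term -sin(2*x) was incorrectly written as -cos(2*x)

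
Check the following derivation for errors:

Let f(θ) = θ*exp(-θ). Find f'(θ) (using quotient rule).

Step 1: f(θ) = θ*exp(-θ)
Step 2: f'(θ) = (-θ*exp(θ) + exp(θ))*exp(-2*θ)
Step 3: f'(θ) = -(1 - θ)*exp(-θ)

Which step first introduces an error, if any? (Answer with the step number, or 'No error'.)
Step 3

Step 3 is incorrect due to a sign flip.
The step shows: -(1 - θ)*exp(-θ)
The correct value should be: (1 - θ)*exp(-θ)

Explanation: The sign of the whole expression was flipped: the term (1 - θ)*exp(-θ) was incorrectly written as -(1 - θ)*exp(-θ)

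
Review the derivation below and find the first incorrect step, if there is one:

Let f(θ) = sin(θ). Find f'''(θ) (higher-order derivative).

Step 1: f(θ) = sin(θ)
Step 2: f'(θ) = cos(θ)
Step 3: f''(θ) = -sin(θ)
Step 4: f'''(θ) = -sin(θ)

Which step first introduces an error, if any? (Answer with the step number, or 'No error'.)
Step 4

Step 4 is incorrect due to a wrong trig function.
The step shows: -sin(θ)
The correct value should be: -cos(θ)

Explanation: cos(θ) was incorrectly written as sin(θ): the term -cos(θ) was incorrectly written as -sin(θ)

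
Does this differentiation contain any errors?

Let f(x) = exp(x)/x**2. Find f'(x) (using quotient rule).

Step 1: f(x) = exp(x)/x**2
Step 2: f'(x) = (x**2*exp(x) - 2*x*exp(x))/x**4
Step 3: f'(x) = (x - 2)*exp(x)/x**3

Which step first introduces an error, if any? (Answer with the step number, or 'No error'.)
No error

All steps in this derivation are correct.
The final answer f'(x) = (x - 2)*exp(x)/x**3 is valid.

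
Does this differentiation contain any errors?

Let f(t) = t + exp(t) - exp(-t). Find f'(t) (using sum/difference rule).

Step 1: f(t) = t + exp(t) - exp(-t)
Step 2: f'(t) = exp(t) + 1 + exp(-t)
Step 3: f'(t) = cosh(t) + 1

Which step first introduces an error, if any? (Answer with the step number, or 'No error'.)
Step 3

Step 3 is incorrect due to a wrong coefficient.
The step shows: cosh(t) + 1
The correct value should be: 2*cosh(t) + 1

Explanation: The coefficient 2 was incorrectly written as 1: the term 2*cosh(t) was incorrectly written as cosh(t)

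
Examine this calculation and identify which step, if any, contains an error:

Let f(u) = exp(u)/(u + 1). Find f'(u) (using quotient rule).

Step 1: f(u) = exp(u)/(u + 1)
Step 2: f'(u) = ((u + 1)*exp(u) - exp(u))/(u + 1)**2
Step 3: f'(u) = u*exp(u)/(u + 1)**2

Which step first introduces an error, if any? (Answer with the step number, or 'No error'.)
No error

All steps in this derivation are correct.
The final answer f'(u) = u*exp(u)/(u + 1)**2 is valid.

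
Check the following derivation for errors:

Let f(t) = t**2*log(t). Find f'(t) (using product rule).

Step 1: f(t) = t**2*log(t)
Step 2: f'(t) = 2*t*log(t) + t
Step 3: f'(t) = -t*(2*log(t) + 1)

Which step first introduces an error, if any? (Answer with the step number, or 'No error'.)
Step 3

Step 3 is incorrect due to a sign flip.
The step shows: -t*(2*log(t) + 1)
The correct value should be: t*(2*log(t) + 1)

Explanation: The sign of the whole expression was flipped: the term t*(2*log(t) + 1) was incorrectly written as -t*(2*log(t) + 1)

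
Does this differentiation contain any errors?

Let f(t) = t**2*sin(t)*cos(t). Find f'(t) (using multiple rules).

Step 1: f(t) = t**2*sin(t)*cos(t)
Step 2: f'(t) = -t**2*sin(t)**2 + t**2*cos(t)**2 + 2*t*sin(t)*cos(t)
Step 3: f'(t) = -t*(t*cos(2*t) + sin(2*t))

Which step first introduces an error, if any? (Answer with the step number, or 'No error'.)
Step 3

Step 3 is incorrect due to a sign flip.
The step shows: -t*(t*cos(2*t) + sin(2*t))
The correct value should be: t*(t*cos(2*t) + sin(2*t))

Explanation: The sign of the whole expression was flipped: the term t*(t*cos(2*t) + sin(2*t)) was incorrectly written as -t*(t*cos(2*t) + sin(2*t))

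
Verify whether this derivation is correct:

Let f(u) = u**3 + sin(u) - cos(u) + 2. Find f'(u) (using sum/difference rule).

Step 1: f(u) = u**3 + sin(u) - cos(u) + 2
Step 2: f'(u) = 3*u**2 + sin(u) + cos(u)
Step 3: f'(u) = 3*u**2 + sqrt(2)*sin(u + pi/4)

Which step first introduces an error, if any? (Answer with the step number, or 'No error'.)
No error

All steps in this derivation are correct.
The final answer f'(u) = 3*u**2 + sqrt(2)*sin(u + pi/4) is valid.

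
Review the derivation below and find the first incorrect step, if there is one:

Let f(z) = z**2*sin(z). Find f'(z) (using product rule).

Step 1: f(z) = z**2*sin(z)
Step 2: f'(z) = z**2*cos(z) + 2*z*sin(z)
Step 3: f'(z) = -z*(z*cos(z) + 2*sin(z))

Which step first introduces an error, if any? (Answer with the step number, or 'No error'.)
Step 3

Step 3 is incorrect due to a sign flip.
The step shows: -z*(z*cos(z) + 2*sin(z))
The correct value should be: z*(z*cos(z) + 2*sin(z))

Explanation: The sign of the whole expression was flipped: the term z*(z*cos(z) + 2*sin(z)) was incorrectly written as -z*(z*cos(z) + 2*sin(z))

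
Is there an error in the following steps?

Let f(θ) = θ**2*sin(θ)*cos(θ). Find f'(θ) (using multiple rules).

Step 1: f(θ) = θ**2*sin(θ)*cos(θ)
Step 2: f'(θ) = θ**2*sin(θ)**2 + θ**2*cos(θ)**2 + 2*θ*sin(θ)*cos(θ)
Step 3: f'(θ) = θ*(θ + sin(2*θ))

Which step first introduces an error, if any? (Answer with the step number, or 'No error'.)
Step 2

Step 2 is incorrect due to a sign flip.
The step shows: θ**2*sin(θ)**2 + θ**2*cos(θ)**2 + 2*θ*sin(θ)*cos(θ)
The correct value should be: -θ**2*sin(θ)**2 + θ**2*cos(θ)**2 + 2*θ*sin(θ)*cos(θ)

Explanation: The sign of one term was flipped: the term -θ**2*sin(θ)**2 was incorrectly written as θ**2*sin(θ)**2
The later steps are derived from this incorrect expression, so the error originates in Step 2.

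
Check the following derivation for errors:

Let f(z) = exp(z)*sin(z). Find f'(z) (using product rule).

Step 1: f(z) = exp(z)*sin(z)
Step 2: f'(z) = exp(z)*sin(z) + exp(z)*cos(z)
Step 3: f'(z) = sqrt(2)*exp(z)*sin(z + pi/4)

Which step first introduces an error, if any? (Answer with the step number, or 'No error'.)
No error

All steps in this derivation are correct.
The final answer f'(z) = sqrt(2)*exp(z)*sin(z + pi/4) is valid.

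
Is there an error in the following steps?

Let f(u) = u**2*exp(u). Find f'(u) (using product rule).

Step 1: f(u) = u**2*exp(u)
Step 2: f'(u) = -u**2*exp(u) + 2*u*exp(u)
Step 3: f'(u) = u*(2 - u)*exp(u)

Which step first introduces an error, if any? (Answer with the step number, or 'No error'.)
Step 2

Step 2 is incorrect due to a sign flip.
The step shows: -u**2*exp(u) + 2*u*exp(u)
The correct value should be: u**2*exp(u) + 2*u*exp(u)

Explanation: The sign of one term was flipped: the term u**2*exp(u) was incorrectly written as -u**2*exp(u)
The later steps are derived from this incorrect expression, so the error originates in Step 2.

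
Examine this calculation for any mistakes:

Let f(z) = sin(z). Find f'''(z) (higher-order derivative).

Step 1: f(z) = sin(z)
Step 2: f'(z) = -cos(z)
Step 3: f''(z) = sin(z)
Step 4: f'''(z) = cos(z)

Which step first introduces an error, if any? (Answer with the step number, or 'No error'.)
Step 2

Step 2 is incorrect due to a sign flip.
The step shows: -cos(z)
The correct value should be: cos(z)

Explanation: The sign of the whole expression was flipped: the term cos(z) was incorrectly written as -cos(z)
The later steps are derived from this incorrect expression, so the error originates in Step 2.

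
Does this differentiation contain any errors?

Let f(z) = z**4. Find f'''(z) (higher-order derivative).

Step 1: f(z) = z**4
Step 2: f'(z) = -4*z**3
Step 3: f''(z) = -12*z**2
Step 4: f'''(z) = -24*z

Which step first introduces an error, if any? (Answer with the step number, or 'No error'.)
Step 2

Step 2 is incorrect due to a sign flip.
The step shows: -4*z**3
The correct value should be: 4*z**3

Explanation: The sign of the whole expression was flipped: the term 4*z**3 was incorrectly written as -4*z**3
The later steps are derived from this incorrect expression, so the error originates in Step 2.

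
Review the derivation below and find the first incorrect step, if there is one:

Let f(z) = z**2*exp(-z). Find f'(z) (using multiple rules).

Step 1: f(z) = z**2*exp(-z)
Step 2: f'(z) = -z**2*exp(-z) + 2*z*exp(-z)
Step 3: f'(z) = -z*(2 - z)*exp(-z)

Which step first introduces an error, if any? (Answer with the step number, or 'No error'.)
Step 3

Step 3 is incorrect due to a sign flip.
The step shows: -z*(2 - z)*exp(-z)
The correct value should be: z*(2 - z)*exp(-z)

Explanation: The sign of the whole expression was flipped: the term z*(2 - z)*exp(-z) was incorrectly written as -z*(2 - z)*exp(-z)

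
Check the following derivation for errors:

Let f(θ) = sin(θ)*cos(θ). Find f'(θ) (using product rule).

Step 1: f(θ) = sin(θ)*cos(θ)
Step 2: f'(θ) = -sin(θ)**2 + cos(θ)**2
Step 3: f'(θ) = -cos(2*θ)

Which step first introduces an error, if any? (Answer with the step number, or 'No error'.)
Step 3

Step 3 is incorrect due to a sign flip.
The step shows: -cos(2*θ)
The correct value should be: cos(2*θ)

Explanation: The sign of the whole expression was flipped: the term cos(2*θ) was incorrectly written as -cos(2*θ)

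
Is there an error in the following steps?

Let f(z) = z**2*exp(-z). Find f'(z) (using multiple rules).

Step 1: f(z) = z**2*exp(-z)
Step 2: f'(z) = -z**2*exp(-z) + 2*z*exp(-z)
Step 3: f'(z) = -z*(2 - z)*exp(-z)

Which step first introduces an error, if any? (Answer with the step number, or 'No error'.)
Step 3

Step 3 is incorrect due to a sign flip.
The step shows: -z*(2 - z)*exp(-z)
The correct value should be: z*(2 - z)*exp(-z)

Explanation: The sign of the whole expression was flipped: the term z*(2 - z)*exp(-z) was incorrectly written as -z*(2 - z)*exp(-z)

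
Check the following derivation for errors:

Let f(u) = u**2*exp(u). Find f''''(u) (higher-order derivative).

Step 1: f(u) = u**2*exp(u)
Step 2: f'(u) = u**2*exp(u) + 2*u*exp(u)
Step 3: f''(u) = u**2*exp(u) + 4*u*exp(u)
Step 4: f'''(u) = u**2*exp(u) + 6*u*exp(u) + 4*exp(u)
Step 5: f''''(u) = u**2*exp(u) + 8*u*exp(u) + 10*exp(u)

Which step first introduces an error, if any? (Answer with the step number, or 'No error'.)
Step 3

Step 3 is incorrect due to a dropped term.
The step shows: u**2*exp(u) + 4*u*exp(u)
The correct value should be: u**2*exp(u) + 4*u*exp(u) + 2*exp(u)

Explanation: A term was dropped: the term 2*exp(u) was incorrectly omitted
The later steps are derived from this incorrect expression, so the error originates in Step 3.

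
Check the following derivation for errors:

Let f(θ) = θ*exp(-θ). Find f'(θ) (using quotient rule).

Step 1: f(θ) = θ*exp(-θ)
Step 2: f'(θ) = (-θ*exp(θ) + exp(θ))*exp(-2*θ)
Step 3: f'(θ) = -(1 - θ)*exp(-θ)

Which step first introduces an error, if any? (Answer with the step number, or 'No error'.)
Step 3

Step 3 is incorrect due to a sign flip.
The step shows: -(1 - θ)*exp(-θ)
The correct value should be: (1 - θ)*exp(-θ)

Explanation: The sign of the whole expression was flipped: the term (1 - θ)*exp(-θ) was incorrectly written as -(1 - θ)*exp(-θ)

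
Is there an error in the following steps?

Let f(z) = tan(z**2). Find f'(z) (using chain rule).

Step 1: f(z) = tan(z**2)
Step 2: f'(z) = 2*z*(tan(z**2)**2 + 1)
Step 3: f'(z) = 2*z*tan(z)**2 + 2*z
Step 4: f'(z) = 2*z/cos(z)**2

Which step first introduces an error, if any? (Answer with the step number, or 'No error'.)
Step 3

Step 3 is incorrect due to a wrong exponent.
The step shows: 2*z*tan(z)**2 + 2*z
The correct value should be: 2*z*tan(z**2)**2 + 2*z

Explanation: The exponent 2 on z was incorrectly written as 1: the term 2*z*tan(z**2)**2 was incorrectly written as 2*z*tan(z)**2
The later steps are derived from this incorrect expression, so the error originates in Step 3.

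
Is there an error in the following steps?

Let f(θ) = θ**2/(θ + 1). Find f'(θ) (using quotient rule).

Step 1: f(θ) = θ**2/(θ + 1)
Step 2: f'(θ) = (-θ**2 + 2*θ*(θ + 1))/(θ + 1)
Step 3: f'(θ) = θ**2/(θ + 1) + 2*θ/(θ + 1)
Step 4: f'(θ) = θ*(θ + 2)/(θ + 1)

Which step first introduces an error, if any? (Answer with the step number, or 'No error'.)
Step 2

Step 2 is incorrect due to a wrong exponent.
The step shows: (-θ**2 + 2*θ*(θ + 1))/(θ + 1)
The correct value should be: (-θ**2 + 2*θ*(θ + 1))/(θ + 1)**2

Explanation: The exponent -2 on θ + 1 was incorrectly written as -1: the term (-θ**2 + 2*θ*(θ + 1))/(θ + 1)**2 was incorrectly written as (-θ**2 + 2*θ*(θ + 1))/(θ + 1)
The later steps are derived from this incorrect expression, so the error originates in Step 2.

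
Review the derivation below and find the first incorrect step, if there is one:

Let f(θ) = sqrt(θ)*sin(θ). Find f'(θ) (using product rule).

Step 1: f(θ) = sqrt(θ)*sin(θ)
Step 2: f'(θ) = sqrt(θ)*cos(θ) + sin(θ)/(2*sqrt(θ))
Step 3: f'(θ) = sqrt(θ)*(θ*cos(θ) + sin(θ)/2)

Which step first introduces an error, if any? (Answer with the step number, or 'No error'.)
Step 3

Step 3 is incorrect due to a wrong exponent.
The step shows: sqrt(θ)*(θ*cos(θ) + sin(θ)/2)
The correct value should be: (θ*cos(θ) + sin(θ)/2)/sqrt(θ)

Explanation: The exponent -1/2 on θ was incorrectly written as 1/2: the term (θ*cos(θ) + sin(θ)/2)/sqrt(θ) was incorrectly written as sqrt(θ)*(θ*cos(θ) + sin(θ)/2)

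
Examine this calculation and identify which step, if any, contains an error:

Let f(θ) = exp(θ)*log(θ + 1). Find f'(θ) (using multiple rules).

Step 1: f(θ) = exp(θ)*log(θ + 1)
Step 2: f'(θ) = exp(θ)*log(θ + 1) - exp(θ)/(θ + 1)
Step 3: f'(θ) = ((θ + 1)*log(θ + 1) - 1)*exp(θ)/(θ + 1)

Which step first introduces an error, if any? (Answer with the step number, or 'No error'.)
Step 2

Step 2 is incorrect due to a sign flip.
The step shows: exp(θ)*log(θ + 1) - exp(θ)/(θ + 1)
The correct value should be: exp(θ)*log(θ + 1) + exp(θ)/(θ + 1)

Explanation: The sign of one term was flipped: the term exp(θ)/(θ + 1) was incorrectly written as -exp(θ)/(θ + 1)
The later steps are derived from this incorrect expression, so the error originates in Step 2.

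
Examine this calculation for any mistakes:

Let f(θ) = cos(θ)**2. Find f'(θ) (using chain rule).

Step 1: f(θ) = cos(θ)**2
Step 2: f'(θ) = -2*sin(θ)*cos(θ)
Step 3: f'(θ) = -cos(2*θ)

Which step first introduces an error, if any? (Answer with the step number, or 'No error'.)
Step 3

Step 3 is incorrect due to a wrong trig function.
The step shows: -cos(2*θ)
The correct value should be: -sin(2*θ)

Explanation: sin(2*θ) was incorrectly written as cos(2*θ): the term -sin(2*θ) was incorrectly written as -cos(2*θ)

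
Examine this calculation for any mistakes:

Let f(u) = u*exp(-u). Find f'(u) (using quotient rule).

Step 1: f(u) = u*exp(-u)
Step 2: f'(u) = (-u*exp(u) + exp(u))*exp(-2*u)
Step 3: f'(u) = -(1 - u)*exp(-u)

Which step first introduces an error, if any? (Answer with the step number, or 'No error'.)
Step 3

Step 3 is incorrect due to a sign flip.
The step shows: -(1 - u)*exp(-u)
The correct value should be: (1 - u)*exp(-u)

Explanation: The sign of the whole expression was flipped: the term (1 - u)*exp(-u) was incorrectly written as -(1 - u)*exp(-u)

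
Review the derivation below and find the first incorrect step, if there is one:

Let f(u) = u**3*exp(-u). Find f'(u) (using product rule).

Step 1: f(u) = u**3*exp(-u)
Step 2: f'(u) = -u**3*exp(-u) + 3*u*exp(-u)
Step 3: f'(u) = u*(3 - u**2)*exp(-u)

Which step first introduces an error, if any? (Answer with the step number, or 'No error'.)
Step 2

Step 2 is incorrect due to a wrong exponent.
The step shows: -u**3*exp(-u) + 3*u*exp(-u)
The correct value should be: -u**3*exp(-u) + 3*u**2*exp(-u)

Explanation: The exponent 2 on u was incorrectly written as 1: the term 3*u**2*exp(-u) was incorrectly written as 3*u*exp(-u)
The later steps are derived from this incorrect expression, so the error originates in Step 2.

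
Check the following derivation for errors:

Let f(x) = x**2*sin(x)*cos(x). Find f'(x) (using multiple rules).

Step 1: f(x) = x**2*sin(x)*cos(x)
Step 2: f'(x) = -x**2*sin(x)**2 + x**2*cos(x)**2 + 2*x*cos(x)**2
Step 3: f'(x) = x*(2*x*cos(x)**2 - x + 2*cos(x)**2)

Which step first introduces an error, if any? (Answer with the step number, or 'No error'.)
Step 2

Step 2 is incorrect due to a wrong trig function.
The step shows: -x**2*sin(x)**2 + x**2*cos(x)**2 + 2*x*cos(x)**2
The correct value should be: -x**2*sin(x)**2 + x**2*cos(x)**2 + 2*x*sin(x)*cos(x)

Explanation: sin(x) was incorrectly written as cos(x): the term 2*x*sin(x)*cos(x) was incorrectly written as 2*x*cos(x)**2
The later steps are derived from this incorrect expression, so the error originates in Step 2.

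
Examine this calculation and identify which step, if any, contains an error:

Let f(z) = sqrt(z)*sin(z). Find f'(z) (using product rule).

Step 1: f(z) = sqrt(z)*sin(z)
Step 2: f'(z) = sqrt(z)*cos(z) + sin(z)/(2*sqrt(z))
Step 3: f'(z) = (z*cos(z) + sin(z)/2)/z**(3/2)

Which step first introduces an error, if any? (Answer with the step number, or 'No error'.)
Step 3

Step 3 is incorrect due to a wrong exponent.
The step shows: (z*cos(z) + sin(z)/2)/z**(3/2)
The correct value should be: (z*cos(z) + sin(z)/2)/sqrt(z)

Explanation: The exponent -1/2 on z was incorrectly written as -3/2: the term (z*cos(z) + sin(z)/2)/sqrt(z) was incorrectly written as (z*cos(z) + sin(z)/2)/z**(3/2)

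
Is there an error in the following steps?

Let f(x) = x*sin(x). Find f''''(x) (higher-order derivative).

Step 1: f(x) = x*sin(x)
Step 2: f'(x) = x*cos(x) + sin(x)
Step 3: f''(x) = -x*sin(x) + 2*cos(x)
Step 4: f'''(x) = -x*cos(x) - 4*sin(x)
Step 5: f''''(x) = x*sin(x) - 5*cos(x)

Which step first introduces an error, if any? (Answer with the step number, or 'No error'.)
Step 4

Step 4 is incorrect due to a wrong coefficient.
The step shows: -x*cos(x) - 4*sin(x)
The correct value should be: -x*cos(x) - 3*sin(x)

Explanation: The coefficient -3 was incorrectly written as -4: the term -3*sin(x) was incorrectly written as -4*sin(x)
The later steps are derived from this incorrect expression, so the error originates in Step 4.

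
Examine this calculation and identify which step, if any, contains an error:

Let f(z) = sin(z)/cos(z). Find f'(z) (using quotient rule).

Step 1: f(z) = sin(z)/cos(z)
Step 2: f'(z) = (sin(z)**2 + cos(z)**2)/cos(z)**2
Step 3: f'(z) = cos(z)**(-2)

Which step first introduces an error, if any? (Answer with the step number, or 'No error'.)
No error

All steps in this derivation are correct.
The final answer f'(z) = cos(z)**(-2) is valid.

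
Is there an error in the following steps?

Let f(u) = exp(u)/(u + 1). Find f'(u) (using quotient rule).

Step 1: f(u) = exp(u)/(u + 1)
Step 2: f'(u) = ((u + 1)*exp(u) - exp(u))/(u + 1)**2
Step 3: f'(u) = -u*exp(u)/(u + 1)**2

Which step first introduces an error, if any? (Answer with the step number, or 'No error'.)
Step 3

Step 3 is incorrect due to a sign flip.
The step shows: -u*exp(u)/(u + 1)**2
The correct value should be: u*exp(u)/(u + 1)**2

Explanation: The sign of the whole expression was flipped: the term u*exp(u)/(u + 1)**2 was incorrectly written as -u*exp(u)/(u + 1)**2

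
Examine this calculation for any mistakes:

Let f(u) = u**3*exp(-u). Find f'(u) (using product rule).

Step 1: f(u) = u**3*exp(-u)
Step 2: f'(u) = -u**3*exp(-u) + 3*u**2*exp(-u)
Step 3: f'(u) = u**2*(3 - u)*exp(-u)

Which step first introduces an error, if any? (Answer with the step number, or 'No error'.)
No error

All steps in this derivation are correct.
The final answer f'(u) = u**2*(3 - u)*exp(-u) is valid.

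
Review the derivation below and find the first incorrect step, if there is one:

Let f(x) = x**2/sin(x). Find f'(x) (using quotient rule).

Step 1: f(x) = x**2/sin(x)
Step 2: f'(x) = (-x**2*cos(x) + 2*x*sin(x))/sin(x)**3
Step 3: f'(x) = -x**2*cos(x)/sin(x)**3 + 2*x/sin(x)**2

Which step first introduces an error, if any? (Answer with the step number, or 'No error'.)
Step 2

Step 2 is incorrect due to a wrong exponent.
The step shows: (-x**2*cos(x) + 2*x*sin(x))/sin(x)**3
The correct value should be: (-x**2*cos(x) + 2*x*sin(x))/sin(x)**2

Explanation: The exponent -2 on sin(x) was incorrectly written as -3: the term (-x**2*cos(x) + 2*x*sin(x))/sin(x)**2 was incorrectly written as (-x**2*cos(x) + 2*x*sin(x))/sin(x)**3
The later steps are derived from this incorrect expression, so the error originates in Step 2.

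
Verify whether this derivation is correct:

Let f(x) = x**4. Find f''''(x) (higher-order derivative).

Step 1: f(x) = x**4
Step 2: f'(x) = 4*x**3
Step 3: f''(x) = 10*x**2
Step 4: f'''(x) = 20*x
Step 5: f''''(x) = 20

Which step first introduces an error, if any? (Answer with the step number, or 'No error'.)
Step 3

Step 3 is incorrect due to a wrong coefficient.
The step shows: 10*x**2
The correct value should be: 12*x**2

Explanation: The coefficient 12 was incorrectly written as 10: the term 12*x**2 was incorrectly written as 10*x**2
The later steps are derived from this incorrect expression, so the error originates in Step 3.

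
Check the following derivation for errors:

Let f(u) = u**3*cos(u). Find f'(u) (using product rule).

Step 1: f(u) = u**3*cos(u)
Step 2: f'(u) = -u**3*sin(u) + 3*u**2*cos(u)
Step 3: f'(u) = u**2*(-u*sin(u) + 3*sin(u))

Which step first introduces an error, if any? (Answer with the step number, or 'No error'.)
Step 3

Step 3 is incorrect due to a wrong trig function.
The step shows: u**2*(-u*sin(u) + 3*sin(u))
The correct value should be: u**2*(-u*sin(u) + 3*cos(u))

Explanation: cos(u) was incorrectly written as sin(u): the term u**2*(-u*sin(u) + 3*cos(u)) was incorrectly written as u**2*(-u*sin(u) + 3*sin(u))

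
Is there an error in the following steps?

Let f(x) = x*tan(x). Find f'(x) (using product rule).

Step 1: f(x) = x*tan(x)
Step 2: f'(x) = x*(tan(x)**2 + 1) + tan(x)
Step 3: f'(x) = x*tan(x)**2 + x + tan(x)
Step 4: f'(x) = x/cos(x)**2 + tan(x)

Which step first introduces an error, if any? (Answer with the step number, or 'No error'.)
No error

All steps in this derivation are correct.
The final answer f'(x) = x/cos(x)**2 + tan(x) is valid.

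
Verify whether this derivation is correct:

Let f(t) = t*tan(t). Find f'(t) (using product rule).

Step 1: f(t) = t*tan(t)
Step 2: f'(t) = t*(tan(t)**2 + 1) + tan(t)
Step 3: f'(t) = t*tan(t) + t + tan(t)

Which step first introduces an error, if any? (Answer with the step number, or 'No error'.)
Step 3

Step 3 is incorrect due to a wrong exponent.
The step shows: t*tan(t) + t + tan(t)
The correct value should be: t*tan(t)**2 + t + tan(t)

Explanation: The exponent 2 on tan(t) was incorrectly written as 1: the term t*tan(t)**2 was incorrectly written as t*tan(t)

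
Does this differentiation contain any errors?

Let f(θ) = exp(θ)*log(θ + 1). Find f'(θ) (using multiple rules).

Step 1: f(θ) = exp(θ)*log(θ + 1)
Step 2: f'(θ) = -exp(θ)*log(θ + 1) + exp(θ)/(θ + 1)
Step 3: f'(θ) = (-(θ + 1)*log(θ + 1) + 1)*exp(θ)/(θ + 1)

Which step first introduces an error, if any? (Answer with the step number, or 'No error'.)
Step 2

Step 2 is incorrect due to a sign flip.
The step shows: -exp(θ)*log(θ + 1) + exp(θ)/(θ + 1)
The correct value should be: exp(θ)*log(θ + 1) + exp(θ)/(θ + 1)

Explanation: The sign of one term was flipped: the term exp(θ)*log(θ + 1) was incorrectly written as -exp(θ)*log(θ + 1)
The later steps are derived from this incorrect expression, so the error originates in Step 2.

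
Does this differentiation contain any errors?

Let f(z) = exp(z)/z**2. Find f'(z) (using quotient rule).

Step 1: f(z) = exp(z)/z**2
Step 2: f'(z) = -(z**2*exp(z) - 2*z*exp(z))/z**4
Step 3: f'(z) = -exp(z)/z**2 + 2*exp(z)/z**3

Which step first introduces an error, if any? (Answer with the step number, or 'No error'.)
Step 2

Step 2 is incorrect due to a sign flip.
The step shows: -(z**2*exp(z) - 2*z*exp(z))/z**4
The correct value should be: (z**2*exp(z) - 2*z*exp(z))/z**4

Explanation: The sign of the whole expression was flipped: the term (z**2*exp(z) - 2*z*exp(z))/z**4 was incorrectly written as -(z**2*exp(z) - 2*z*exp(z))/z**4
The later steps are derived from this incorrect expression, so the error originates in Step 2.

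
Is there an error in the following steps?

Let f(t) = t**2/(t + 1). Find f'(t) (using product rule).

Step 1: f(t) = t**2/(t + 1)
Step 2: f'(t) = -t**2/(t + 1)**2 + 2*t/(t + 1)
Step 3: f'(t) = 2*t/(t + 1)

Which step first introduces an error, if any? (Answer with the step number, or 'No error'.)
Step 3

Step 3 is incorrect due to a dropped term.
The step shows: 2*t/(t + 1)
The correct value should be: -t**2/(t**2 + 2*t + 1) + 2*t/(t + 1)

Explanation: A term was dropped: the term -t**2/(t**2 + 2*t + 1) was incorrectly omitted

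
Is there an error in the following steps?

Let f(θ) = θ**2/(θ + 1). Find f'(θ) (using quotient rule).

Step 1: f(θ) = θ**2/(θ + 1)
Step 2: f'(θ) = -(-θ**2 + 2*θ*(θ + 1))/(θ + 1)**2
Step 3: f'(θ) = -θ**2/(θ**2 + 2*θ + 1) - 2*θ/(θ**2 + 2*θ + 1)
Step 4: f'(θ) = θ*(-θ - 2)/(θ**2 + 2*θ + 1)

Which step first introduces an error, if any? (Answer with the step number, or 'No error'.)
Step 2

Step 2 is incorrect due to a sign flip.
The step shows: -(-θ**2 + 2*θ*(θ + 1))/(θ + 1)**2
The correct value should be: (-θ**2 + 2*θ*(θ + 1))/(θ + 1)**2

Explanation: The sign of the whole expression was flipped: the term (-θ**2 + 2*θ*(θ + 1))/(θ + 1)**2 was incorrectly written as -(-θ**2 + 2*θ*(θ + 1))/(θ + 1)**2
The later steps are derived from this incorrect expression, so the error originates in Step 2.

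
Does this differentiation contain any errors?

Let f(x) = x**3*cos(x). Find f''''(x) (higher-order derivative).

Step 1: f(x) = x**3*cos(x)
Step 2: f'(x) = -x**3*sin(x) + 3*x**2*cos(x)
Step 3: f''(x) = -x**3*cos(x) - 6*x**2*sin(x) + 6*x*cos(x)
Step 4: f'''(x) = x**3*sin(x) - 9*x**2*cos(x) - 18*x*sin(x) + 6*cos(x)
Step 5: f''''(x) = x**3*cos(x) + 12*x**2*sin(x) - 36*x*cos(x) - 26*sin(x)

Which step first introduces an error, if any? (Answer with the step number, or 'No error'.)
Step 5

Step 5 is incorrect due to a wrong coefficient.
The step shows: x**3*cos(x) + 12*x**2*sin(x) - 36*x*cos(x) - 26*sin(x)
The correct value should be: x**3*cos(x) + 12*x**2*sin(x) - 36*x*cos(x) - 24*sin(x)

Explanation: The coefficient -24 was incorrectly written as -26: the term -24*sin(x) was incorrectly written as -26*sin(x)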